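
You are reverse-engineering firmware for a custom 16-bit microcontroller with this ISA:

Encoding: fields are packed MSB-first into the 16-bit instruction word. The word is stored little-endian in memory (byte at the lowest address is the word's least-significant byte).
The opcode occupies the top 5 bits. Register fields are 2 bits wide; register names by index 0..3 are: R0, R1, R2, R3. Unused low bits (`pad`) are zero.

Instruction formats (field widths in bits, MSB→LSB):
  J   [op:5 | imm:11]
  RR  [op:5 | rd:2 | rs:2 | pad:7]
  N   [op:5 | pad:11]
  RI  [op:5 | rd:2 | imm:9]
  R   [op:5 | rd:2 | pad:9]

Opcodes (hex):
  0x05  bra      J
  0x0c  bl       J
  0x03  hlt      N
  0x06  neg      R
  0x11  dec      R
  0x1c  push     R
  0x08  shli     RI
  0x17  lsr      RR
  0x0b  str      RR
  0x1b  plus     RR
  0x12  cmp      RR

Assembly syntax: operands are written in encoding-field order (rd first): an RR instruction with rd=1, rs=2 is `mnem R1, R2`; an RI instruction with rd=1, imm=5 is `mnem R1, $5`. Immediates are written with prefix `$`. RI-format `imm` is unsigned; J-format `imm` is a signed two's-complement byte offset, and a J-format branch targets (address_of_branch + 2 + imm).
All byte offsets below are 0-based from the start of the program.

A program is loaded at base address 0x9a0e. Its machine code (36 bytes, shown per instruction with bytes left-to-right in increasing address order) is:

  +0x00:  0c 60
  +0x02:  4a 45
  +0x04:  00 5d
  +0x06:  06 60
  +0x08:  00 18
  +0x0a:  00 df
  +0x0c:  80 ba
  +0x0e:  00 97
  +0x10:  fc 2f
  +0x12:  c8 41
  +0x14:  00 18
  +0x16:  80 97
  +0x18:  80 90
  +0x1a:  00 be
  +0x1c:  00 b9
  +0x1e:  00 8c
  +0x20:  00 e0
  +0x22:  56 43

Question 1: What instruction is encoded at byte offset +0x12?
[12] c8 41 → 0x41c8
  opcode bits[15:11]=0x8: shli/RI
  [10:9] rd=0 = R0
  [8:0] imm=456 = $456

shli R0, $456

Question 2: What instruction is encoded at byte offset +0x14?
@+14  little-endian(00 18) = 0x1800
  top 5b → 0x3 → hlt [N]

hlt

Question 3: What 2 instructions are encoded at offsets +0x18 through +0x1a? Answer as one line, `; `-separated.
+0x18: 80 90 ⇒ word 0x9080 (little)
  opcode bits[15:11]=0x12: cmp/RR
  rd@[10:9]=0x0 ⇒ R0
  rs@[8:7]=0x1 ⇒ R1
+0x1a: 00 be ⇒ word 0xbe00 (little)
  opcode bits[15:11]=0x17: lsr/RR
  rd@[10:9]=0x3 ⇒ R3
  rs@[8:7]=0x0 ⇒ R0

cmp R0, R1; lsr R3, R0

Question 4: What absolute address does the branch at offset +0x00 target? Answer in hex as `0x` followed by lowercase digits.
off 0x00: read 0c 60 as little → 0x600c
  op=0x600c>>11=0xc ⇒ bl (J)
  imm: (w>>0)&0x7ff=0xc → $12
  target = base 0x9a0e + off 0x00 + 2 + imm 12 = 0x9a1c

0x9a1c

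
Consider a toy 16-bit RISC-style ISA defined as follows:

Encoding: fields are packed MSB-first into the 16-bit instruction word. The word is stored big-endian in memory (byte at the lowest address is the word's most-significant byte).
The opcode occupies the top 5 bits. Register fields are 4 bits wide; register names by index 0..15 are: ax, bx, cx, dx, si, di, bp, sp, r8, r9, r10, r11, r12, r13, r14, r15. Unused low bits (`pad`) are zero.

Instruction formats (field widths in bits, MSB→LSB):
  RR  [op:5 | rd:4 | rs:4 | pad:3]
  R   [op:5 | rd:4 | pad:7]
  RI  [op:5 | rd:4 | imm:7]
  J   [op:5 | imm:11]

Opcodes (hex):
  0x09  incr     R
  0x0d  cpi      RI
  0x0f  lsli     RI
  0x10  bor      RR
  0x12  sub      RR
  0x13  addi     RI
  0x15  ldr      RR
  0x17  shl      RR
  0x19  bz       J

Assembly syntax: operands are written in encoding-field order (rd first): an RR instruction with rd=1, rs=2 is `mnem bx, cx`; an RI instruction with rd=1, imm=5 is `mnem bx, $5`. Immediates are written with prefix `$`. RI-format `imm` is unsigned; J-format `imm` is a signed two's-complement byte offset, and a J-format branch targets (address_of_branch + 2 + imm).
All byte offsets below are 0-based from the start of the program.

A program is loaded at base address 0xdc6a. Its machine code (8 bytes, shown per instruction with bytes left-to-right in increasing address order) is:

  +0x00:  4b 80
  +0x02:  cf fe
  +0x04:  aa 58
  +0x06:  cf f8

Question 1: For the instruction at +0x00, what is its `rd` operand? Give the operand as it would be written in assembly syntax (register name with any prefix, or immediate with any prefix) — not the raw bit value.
@+00  big-endian(4b 80) = 0x4b80
  top 5b → 0x9 → incr [R]
  rd@[10:7]=0x7 ⇒ sp

sp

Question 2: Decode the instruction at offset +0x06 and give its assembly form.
[06] cf f8 → 0xcff8
  op=0xcff8>>11=0x19 ⇒ bz (J)
  imm: (w>>0)&0x7ff=0x7f8 (s11→-8) → $-8

bz $-8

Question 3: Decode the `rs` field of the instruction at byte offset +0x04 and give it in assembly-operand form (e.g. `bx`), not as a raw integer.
r11

off 0x04: read aa 58 as big → 0xaa58
  opcode bits[15:11]=0x15: ldr/RR
  rd: (w>>7)&0xf=0x4 → si
  rs: (w>>3)&0xf=0xb → r11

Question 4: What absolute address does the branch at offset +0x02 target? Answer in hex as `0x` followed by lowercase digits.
+0x02: cf fe ⇒ word 0xcffe (big)
  op=0xcffe>>11=0x19 ⇒ bz (J)
  imm@[10:0]=0x7fe (s11→-2) ⇒ $-2
  target = base 0xdc6a + off 0x02 + 2 + imm -2 = 0xdc6c

0xdc6c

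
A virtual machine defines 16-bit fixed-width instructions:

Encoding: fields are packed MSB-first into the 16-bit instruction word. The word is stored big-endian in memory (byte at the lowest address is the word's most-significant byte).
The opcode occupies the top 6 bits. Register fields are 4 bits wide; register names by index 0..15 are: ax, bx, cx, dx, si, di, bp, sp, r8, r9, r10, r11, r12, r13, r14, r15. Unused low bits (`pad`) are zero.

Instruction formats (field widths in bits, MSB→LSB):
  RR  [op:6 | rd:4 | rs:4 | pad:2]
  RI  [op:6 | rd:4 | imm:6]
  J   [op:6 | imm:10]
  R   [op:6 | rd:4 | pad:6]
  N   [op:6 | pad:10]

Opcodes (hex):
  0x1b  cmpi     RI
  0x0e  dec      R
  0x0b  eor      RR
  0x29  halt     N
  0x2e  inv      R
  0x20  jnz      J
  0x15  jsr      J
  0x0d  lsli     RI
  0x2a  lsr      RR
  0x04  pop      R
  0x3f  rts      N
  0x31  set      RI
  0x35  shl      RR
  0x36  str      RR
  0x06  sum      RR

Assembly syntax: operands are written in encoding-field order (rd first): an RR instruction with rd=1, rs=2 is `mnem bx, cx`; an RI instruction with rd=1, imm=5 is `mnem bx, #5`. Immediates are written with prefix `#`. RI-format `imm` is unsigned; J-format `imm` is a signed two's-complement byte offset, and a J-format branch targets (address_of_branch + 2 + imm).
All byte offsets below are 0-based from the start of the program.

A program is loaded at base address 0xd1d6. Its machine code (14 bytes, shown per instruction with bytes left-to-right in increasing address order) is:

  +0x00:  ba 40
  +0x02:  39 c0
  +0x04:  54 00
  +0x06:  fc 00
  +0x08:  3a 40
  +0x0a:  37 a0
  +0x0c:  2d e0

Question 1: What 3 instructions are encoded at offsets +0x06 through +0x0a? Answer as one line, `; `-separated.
rts; dec r9; lsli r14, #32

[06] fc 00 → 0xfc00
  op=0xfc00>>10=0x3f ⇒ rts (N)
[08] 3a 40 → 0x3a40
  op=0x3a40>>10=0xe ⇒ dec (R)
  [9:6] rd=9 = r9
[0a] 37 a0 → 0x37a0
  op=0x37a0>>10=0xd ⇒ lsli (RI)
  [9:6] rd=14 = r14
  [5:0] imm=32 = #32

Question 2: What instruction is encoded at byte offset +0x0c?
+0x0c: 2d e0 ⇒ word 0x2de0 (big)
  op=0x2de0>>10=0xb ⇒ eor (RR)
  [9:6] rd=7 = sp
  [5:2] rs=8 = r8

eor sp, r8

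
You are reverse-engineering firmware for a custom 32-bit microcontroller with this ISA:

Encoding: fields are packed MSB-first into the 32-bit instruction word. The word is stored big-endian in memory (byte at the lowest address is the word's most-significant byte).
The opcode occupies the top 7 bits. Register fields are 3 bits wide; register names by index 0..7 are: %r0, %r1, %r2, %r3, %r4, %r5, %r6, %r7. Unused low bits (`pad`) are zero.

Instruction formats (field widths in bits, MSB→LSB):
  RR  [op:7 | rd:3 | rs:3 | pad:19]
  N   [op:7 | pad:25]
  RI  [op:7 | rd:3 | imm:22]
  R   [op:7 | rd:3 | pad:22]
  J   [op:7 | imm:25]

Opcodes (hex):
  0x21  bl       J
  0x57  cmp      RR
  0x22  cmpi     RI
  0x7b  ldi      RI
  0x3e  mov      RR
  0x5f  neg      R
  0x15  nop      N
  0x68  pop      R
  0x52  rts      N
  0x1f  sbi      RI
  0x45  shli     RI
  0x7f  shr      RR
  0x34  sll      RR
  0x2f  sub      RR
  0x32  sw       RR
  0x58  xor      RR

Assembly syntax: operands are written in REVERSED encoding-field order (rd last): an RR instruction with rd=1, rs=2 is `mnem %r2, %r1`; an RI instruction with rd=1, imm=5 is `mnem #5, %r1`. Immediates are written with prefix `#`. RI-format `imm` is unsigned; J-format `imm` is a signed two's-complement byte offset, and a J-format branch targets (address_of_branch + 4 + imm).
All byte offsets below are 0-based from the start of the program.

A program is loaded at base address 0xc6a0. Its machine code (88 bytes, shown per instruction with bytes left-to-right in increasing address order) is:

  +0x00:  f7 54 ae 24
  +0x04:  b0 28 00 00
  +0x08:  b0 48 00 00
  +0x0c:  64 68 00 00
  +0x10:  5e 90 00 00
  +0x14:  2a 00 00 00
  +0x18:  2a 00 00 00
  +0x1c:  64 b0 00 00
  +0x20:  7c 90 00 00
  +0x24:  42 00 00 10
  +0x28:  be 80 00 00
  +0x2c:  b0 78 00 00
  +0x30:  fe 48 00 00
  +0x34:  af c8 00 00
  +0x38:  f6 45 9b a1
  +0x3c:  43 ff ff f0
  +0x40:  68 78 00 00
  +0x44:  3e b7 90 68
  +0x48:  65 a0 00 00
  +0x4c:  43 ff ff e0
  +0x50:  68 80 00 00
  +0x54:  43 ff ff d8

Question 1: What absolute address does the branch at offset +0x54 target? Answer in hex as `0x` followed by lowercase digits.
0xc6d0

[54] 43 ff ff d8 → 0x43ffffd8
  op=0x43ffffd8>>25=0x21 ⇒ bl (J)
  imm: (w>>0)&0x1ffffff=0x1ffffd8 (s25→-40) → #-40
  target = base 0xc6a0 + off 0x54 + 4 + imm -40 = 0xc6d0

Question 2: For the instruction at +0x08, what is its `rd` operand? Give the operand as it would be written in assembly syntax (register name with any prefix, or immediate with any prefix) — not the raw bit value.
%r1

@+08  big-endian(b0 48 00 00) = 0xb0480000
  top 7b → 0x58 → xor [RR]
  [24:22] rd=1 = %r1
  [21:19] rs=1 = %r1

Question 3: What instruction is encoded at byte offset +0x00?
ldi #1355300, %r5

@+00  big-endian(f7 54 ae 24) = 0xf754ae24
  top 7b → 0x7b → ldi [RI]
  rd: (w>>22)&0x7=0x5 → %r5
  imm: (w>>0)&0x3fffff=0x14ae24 → #1355300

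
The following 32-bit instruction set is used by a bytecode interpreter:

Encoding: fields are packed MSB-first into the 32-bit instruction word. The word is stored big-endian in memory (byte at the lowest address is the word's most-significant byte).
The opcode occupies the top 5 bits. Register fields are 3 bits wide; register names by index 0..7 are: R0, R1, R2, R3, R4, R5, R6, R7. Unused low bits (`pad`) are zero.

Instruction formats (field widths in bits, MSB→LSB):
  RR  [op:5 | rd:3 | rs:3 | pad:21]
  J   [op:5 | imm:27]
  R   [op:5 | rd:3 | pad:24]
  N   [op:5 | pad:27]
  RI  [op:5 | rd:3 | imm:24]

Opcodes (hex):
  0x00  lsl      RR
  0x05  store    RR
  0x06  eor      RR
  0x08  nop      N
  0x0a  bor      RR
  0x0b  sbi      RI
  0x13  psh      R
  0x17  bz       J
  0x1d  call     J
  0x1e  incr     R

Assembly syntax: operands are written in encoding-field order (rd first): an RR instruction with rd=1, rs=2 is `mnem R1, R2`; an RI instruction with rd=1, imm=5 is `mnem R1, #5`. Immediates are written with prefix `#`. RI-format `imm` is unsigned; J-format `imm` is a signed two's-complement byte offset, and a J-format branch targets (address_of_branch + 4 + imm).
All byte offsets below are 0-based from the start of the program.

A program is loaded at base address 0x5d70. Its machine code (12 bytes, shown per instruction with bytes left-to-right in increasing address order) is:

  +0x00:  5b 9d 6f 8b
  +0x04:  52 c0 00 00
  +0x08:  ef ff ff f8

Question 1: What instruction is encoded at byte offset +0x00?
sbi R3, #10317707

+0x00: 5b 9d 6f 8b ⇒ word 0x5b9d6f8b (big)
  opcode bits[31:27]=0xb: sbi/RI
  rd@[26:24]=0x3 ⇒ R3
  imm@[23:0]=0x9d6f8b ⇒ #10317707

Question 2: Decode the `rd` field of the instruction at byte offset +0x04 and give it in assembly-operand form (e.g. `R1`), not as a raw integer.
off 0x04: read 52 c0 00 00 as big → 0x52c00000
  opcode bits[31:27]=0xa: bor/RR
  rd@[26:24]=0x2 ⇒ R2
  rs@[23:21]=0x6 ⇒ R6

R2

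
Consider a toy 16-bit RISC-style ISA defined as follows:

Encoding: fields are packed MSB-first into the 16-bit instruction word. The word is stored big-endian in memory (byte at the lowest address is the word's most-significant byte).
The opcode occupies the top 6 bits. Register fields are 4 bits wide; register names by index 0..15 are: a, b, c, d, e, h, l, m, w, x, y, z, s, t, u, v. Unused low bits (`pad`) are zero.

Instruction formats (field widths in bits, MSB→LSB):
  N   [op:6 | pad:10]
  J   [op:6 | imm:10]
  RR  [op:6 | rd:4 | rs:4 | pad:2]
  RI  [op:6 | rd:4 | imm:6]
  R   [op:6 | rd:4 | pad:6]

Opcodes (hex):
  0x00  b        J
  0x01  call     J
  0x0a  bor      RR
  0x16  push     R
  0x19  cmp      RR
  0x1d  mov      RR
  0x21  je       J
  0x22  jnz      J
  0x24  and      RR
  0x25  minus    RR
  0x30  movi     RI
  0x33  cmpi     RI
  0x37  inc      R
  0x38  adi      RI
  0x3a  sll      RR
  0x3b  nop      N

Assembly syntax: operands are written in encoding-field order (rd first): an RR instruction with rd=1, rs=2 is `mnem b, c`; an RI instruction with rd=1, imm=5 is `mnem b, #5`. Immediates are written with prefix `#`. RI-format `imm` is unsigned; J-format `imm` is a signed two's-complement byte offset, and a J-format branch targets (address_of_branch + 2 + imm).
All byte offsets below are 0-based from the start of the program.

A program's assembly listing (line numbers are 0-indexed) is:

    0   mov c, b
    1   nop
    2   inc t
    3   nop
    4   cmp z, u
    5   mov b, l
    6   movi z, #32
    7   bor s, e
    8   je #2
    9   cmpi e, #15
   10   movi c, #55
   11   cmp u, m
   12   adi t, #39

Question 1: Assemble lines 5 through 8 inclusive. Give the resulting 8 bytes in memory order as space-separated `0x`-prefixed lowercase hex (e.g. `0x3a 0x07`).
5. mov fields op=0x1d:6|rd=1:4|rs=6:4|pad=0:2 → word 7458h → 74 58
6. movi fields op=0x30:6|rd=11:4|imm=32:6 → word c2e0h → c2 e0
7. bor fields op=0xa:6|rd=12:4|rs=4:4|pad=0:2 → word 2b10h → 2b 10
8. je fields op=0x21:6|imm=2:10 → word 8402h → 84 02

0x74 0x58 0xc2 0xe0 0x2b 0x10 0x84 0x02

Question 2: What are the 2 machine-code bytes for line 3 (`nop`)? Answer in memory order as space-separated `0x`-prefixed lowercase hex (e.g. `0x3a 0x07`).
L3: nop op=0x3b:6|pad=0:10 ⇒ 0xec00 ⇒ big ec 00

0xec 0x00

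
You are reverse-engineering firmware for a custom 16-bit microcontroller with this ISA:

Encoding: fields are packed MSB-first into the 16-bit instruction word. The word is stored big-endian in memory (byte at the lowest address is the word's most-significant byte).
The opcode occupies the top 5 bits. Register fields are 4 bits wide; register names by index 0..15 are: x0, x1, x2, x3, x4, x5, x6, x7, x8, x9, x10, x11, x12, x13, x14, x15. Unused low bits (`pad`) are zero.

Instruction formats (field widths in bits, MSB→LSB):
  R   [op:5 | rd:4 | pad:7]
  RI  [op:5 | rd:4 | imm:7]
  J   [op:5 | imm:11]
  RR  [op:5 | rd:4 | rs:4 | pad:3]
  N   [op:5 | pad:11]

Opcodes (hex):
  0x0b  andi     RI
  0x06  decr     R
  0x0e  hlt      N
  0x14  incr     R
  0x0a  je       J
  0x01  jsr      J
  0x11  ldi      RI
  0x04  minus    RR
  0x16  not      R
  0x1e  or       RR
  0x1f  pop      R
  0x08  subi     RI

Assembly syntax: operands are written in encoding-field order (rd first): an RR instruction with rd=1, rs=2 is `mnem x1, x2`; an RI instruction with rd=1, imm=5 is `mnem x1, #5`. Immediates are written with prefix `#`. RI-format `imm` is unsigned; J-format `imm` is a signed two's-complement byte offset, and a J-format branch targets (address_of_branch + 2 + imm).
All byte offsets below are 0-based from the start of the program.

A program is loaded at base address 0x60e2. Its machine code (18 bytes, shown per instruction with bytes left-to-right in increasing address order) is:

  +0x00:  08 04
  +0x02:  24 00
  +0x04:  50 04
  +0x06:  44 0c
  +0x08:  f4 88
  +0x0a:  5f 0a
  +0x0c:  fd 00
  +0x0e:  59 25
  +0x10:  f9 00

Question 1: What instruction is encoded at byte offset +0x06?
subi x8, #12

@+06  big-endian(44 0c) = 0x440c
  opcode bits[15:11]=0x8: subi/RI
  rd: (w>>7)&0xf=0x8 → x8
  imm: (w>>0)&0x7f=0xc → #12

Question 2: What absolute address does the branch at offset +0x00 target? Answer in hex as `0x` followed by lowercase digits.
+0x00: 08 04 ⇒ word 0x0804 (big)
  op=0x0804>>11=0x1 ⇒ jsr (J)
  [10:0] imm=4 = #4
  target = base 0x60e2 + off 0x00 + 2 + imm 4 = 0x60e8

0x60e8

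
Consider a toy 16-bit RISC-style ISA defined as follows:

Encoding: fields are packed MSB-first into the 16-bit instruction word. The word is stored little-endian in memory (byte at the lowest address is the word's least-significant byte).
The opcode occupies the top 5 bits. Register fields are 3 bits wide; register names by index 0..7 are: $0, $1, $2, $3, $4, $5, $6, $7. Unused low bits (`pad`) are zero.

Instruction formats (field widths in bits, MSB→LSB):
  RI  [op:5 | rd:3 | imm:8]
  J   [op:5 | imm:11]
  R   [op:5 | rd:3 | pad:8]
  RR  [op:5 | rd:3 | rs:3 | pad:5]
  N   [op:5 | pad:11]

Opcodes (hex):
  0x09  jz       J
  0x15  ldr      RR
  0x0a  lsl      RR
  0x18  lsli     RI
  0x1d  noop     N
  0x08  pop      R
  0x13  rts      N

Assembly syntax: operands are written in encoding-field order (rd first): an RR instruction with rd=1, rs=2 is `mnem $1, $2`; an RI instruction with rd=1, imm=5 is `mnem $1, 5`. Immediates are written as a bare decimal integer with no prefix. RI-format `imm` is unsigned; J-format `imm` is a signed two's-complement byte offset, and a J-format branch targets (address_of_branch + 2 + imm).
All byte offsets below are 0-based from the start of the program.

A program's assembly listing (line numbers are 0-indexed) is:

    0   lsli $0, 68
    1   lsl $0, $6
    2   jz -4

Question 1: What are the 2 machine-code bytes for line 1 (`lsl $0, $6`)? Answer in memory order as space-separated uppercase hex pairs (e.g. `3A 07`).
C0 50

1. lsl fields op=0xa:5|rd=0:3|rs=6:3|pad=0:5 → word 50c0h → c0 50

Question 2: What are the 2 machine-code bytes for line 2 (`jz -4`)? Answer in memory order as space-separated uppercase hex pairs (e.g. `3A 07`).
FC 4F

line 2 (jz): pack op=0x9:5|imm=-4:11 = 0x4ffc; little→ fc 4f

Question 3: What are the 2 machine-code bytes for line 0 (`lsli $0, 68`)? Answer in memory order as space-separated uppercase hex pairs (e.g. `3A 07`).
44 C0

line 0 (lsli): pack op=0x18:5|rd=0:3|imm=68:8 = 0xc044; little→ 44 c0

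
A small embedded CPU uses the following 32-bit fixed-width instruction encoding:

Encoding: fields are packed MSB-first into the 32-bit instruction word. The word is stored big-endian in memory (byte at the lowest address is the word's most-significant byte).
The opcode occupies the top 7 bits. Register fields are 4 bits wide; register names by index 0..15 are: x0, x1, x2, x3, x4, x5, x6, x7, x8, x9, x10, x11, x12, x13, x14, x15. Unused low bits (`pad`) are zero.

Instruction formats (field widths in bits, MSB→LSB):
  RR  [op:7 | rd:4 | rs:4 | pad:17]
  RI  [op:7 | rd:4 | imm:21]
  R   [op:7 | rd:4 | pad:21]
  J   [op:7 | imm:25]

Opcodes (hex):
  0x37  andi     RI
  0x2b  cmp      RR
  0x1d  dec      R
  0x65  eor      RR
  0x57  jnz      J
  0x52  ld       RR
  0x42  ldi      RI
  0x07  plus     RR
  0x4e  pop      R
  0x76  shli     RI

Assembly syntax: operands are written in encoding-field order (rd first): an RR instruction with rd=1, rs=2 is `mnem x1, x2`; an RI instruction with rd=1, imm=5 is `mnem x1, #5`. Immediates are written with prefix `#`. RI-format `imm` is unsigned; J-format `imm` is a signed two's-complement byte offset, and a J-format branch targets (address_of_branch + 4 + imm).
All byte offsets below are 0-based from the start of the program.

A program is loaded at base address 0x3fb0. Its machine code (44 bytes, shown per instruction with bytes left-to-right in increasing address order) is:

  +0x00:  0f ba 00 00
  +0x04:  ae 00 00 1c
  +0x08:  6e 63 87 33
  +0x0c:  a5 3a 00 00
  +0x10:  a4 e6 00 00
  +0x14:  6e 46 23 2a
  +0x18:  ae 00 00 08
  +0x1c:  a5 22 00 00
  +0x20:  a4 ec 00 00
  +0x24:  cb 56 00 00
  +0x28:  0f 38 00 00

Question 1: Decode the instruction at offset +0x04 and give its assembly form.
jnz #28

[04] ae 00 00 1c → 0xae00001c
  opcode bits[31:25]=0x57: jnz/J
  [24:0] imm=28 = #28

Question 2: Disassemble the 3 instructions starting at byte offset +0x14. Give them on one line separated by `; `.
+0x14: 6e 46 23 2a ⇒ word 0x6e46232a (big)
  top 7b → 0x37 → andi [RI]
  rd: (w>>21)&0xf=0x2 → x2
  imm: (w>>0)&0x1fffff=0x6232a → #402218
+0x18: ae 00 00 08 ⇒ word 0xae000008 (big)
  top 7b → 0x57 → jnz [J]
  imm: (w>>0)&0x1ffffff=0x8 → #8
+0x1c: a5 22 00 00 ⇒ word 0xa5220000 (big)
  top 7b → 0x52 → ld [RR]
  rd: (w>>21)&0xf=0x9 → x9
  rs: (w>>17)&0xf=0x1 → x1

andi x2, #402218; jnz #8; ld x9, x1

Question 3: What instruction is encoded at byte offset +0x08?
andi x3, #231219

off 0x08: read 6e 63 87 33 as big → 0x6e638733
  top 7b → 0x37 → andi [RI]
  [24:21] rd=3 = x3
  [20:0] imm=231219 = #231219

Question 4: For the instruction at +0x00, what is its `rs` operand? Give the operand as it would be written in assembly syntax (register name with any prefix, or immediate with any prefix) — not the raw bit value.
+0x00: 0f ba 00 00 ⇒ word 0x0fba0000 (big)
  top 7b → 0x7 → plus [RR]
  rd@[24:21]=0xd ⇒ x13
  rs@[20:17]=0xd ⇒ x13

x13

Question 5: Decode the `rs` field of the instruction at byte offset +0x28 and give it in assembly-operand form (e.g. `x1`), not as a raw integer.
x12

@+28  big-endian(0f 38 00 00) = 0x0f380000
  top 7b → 0x7 → plus [RR]
  rd@[24:21]=0x9 ⇒ x9
  rs@[20:17]=0xc ⇒ x12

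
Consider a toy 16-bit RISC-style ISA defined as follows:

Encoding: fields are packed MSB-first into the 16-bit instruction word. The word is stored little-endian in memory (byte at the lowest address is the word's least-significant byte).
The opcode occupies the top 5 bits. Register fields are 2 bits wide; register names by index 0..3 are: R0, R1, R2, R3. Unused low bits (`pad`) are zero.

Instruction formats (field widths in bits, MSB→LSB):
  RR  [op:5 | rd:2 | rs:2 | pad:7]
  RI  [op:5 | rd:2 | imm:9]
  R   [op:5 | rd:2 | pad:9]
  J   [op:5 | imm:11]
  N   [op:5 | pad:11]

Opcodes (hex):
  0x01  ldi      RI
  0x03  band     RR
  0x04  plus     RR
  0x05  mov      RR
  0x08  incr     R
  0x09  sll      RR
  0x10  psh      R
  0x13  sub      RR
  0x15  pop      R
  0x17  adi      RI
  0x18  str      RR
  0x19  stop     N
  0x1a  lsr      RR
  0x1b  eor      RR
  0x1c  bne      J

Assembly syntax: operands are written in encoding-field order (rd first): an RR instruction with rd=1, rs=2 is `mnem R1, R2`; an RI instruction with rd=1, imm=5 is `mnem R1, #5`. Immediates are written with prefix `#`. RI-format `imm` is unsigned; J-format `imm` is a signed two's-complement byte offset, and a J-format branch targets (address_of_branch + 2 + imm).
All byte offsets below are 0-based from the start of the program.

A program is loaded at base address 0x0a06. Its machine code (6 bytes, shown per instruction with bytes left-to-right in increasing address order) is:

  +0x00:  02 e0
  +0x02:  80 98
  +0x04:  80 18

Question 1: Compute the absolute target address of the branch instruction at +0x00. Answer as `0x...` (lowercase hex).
0x0a0a

@+00  little-endian(02 e0) = 0xe002
  top 5b → 0x1c → bne [J]
  imm@[10:0]=0x2 ⇒ #2
  target = base 0x0a06 + off 0x00 + 2 + imm 2 = 0x0a0a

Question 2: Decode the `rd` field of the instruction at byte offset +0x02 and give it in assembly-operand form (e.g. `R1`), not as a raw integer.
R0

off 0x02: read 80 98 as little → 0x9880
  top 5b → 0x13 → sub [RR]
  rd: (w>>9)&0x3=0x0 → R0
  rs: (w>>7)&0x3=0x1 → R1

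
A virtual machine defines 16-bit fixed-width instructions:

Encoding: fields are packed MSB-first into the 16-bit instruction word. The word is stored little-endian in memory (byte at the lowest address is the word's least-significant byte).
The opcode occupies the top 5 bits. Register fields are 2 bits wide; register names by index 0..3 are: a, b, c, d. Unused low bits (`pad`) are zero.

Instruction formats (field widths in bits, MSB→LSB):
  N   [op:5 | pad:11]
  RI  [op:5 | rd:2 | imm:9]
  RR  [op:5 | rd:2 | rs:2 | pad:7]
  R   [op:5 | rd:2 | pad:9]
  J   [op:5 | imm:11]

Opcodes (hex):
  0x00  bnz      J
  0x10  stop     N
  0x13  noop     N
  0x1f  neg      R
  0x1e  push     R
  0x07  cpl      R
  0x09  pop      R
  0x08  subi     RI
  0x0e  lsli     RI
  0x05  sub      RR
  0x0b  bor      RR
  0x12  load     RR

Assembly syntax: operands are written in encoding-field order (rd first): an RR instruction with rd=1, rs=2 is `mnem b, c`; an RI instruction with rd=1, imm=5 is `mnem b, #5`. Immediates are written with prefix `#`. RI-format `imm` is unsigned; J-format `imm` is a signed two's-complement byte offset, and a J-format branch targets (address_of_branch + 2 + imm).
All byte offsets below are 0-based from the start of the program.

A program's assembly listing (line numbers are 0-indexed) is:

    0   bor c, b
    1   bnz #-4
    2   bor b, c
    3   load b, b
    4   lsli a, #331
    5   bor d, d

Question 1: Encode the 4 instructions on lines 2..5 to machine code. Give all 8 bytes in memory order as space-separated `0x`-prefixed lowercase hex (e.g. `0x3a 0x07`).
line 2 (bor): pack op=0xb:5|rd=1:2|rs=2:2|pad=0:7 = 0x5b00; little→ 00 5b
line 3 (load): pack op=0x12:5|rd=1:2|rs=1:2|pad=0:7 = 0x9280; little→ 80 92
line 4 (lsli): pack op=0xe:5|rd=0:2|imm=331:9 = 0x714b; little→ 4b 71
line 5 (bor): pack op=0xb:5|rd=3:2|rs=3:2|pad=0:7 = 0x5f80; little→ 80 5f

0x00 0x5b 0x80 0x92 0x4b 0x71 0x80 0x5f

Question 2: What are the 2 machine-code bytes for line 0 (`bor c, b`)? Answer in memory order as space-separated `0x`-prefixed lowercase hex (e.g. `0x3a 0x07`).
0x80 0x5c

L0: bor op=0xb:5|rd=2:2|rs=1:2|pad=0:7 ⇒ 0x5c80 ⇒ little 80 5c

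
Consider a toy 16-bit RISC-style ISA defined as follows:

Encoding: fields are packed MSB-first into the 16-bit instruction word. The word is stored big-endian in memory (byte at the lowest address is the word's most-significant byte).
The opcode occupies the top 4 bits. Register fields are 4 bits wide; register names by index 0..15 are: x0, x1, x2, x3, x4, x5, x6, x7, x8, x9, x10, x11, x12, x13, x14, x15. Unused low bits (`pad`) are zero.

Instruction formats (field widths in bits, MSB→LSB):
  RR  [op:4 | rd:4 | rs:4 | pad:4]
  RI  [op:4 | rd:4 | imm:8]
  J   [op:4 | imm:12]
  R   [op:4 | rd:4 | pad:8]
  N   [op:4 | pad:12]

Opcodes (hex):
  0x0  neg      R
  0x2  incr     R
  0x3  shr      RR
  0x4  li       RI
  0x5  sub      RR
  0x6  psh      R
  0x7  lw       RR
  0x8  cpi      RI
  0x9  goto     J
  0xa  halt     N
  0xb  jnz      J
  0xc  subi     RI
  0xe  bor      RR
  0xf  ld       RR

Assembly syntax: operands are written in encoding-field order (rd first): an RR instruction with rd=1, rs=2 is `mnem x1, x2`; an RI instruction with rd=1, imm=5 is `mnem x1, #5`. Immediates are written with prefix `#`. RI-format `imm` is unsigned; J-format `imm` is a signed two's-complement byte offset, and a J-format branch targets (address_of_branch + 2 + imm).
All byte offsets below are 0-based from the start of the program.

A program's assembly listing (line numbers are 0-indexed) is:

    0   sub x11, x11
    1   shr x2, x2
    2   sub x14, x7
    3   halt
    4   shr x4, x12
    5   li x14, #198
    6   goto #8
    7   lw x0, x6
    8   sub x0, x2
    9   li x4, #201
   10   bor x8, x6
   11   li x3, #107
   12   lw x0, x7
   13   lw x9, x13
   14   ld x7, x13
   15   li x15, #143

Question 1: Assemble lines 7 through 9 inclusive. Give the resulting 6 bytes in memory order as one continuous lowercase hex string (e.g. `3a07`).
7060502044c9

line 7 (lw): pack op=0x7:4|rd=0:4|rs=6:4|pad=0:4 = 0x7060; big→ 70 60
line 8 (sub): pack op=0x5:4|rd=0:4|rs=2:4|pad=0:4 = 0x5020; big→ 50 20
line 9 (li): pack op=0x4:4|rd=4:4|imm=201:8 = 0x44c9; big→ 44 c9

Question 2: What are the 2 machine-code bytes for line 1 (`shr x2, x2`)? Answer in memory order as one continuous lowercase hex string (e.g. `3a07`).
3220

1. shr fields op=0x3:4|rd=2:4|rs=2:4|pad=0:4 → word 3220h → 32 20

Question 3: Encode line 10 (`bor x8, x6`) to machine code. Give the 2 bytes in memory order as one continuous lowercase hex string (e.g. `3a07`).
L10: bor op=0xe:4|rd=8:4|rs=6:4|pad=0:4 ⇒ 0xe860 ⇒ big e8 60

e860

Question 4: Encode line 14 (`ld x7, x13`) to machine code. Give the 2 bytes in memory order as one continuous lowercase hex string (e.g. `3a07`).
line 14 (ld): pack op=0xf:4|rd=7:4|rs=13:4|pad=0:4 = 0xf7d0; big→ f7 d0

f7d0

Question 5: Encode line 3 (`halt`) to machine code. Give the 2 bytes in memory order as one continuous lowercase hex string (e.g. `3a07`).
L3: halt op=0xa:4|pad=0:12 ⇒ 0xa000 ⇒ big a0 00

a000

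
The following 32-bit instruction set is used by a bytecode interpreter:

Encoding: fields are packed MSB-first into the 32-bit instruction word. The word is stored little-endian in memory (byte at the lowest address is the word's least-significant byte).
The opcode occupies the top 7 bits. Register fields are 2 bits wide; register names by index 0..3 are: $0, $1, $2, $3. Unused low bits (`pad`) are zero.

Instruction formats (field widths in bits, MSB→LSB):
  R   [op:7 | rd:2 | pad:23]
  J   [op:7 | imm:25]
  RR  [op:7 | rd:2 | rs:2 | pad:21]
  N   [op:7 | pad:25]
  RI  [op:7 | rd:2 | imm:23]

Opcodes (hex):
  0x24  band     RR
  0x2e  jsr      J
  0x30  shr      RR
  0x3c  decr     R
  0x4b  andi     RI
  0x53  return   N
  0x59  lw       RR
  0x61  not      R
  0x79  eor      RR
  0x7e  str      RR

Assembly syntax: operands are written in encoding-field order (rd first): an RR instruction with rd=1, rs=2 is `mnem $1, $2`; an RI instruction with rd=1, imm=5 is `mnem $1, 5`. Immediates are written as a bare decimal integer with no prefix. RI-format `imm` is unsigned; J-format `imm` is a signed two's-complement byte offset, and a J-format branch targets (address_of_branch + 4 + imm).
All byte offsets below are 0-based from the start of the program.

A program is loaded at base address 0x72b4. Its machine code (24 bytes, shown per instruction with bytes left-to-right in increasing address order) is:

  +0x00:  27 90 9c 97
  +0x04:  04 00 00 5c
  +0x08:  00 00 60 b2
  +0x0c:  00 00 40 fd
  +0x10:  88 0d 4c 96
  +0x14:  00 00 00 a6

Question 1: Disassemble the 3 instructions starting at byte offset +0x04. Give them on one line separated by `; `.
jsr 4; lw $0, $3; str $2, $2

+0x04: 04 00 00 5c ⇒ word 0x5c000004 (little)
  top 7b → 0x2e → jsr [J]
  imm: (w>>0)&0x1ffffff=0x4 → 4
+0x08: 00 00 60 b2 ⇒ word 0xb2600000 (little)
  top 7b → 0x59 → lw [RR]
  rd: (w>>23)&0x3=0x0 → $0
  rs: (w>>21)&0x3=0x3 → $3
+0x0c: 00 00 40 fd ⇒ word 0xfd400000 (little)
  top 7b → 0x7e → str [RR]
  rd: (w>>23)&0x3=0x2 → $2
  rs: (w>>21)&0x3=0x2 → $2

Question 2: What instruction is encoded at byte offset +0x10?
off 0x10: read 88 0d 4c 96 as little → 0x964c0d88
  op=0x964c0d88>>25=0x4b ⇒ andi (RI)
  [24:23] rd=0 = $0
  [22:0] imm=4984200 = 4984200

andi $0, 4984200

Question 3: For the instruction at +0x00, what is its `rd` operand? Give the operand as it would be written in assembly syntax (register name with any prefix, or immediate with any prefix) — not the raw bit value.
$3

+0x00: 27 90 9c 97 ⇒ word 0x979c9027 (little)
  top 7b → 0x4b → andi [RI]
  [24:23] rd=3 = $3
  [22:0] imm=1871911 = 1871911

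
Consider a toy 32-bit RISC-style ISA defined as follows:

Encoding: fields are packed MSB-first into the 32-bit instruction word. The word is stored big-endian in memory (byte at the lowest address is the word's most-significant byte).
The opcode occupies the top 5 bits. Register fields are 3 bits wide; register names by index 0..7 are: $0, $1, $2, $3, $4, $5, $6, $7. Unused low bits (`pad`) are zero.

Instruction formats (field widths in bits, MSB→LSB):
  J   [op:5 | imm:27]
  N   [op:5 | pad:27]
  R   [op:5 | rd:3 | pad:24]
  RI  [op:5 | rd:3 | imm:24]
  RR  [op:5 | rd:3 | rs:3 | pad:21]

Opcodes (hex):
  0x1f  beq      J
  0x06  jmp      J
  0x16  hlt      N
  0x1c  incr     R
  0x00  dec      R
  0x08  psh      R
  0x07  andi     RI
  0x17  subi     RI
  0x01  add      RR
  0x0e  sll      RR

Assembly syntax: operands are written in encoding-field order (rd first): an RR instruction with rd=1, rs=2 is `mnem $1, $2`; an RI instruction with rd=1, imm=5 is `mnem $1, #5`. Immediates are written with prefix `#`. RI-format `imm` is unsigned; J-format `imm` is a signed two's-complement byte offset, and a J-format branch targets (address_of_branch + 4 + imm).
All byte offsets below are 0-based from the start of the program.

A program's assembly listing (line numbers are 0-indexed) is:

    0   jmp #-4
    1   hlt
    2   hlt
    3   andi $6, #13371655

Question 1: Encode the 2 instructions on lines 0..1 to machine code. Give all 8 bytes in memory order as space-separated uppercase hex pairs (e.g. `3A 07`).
37 FF FF FC B0 00 00 00

0. jmp fields op=0x6:5|imm=-4:27 → word 37fffffch → 37 ff ff fc
1. hlt fields op=0x16:5|pad=0:27 → word b0000000h → b0 00 00 00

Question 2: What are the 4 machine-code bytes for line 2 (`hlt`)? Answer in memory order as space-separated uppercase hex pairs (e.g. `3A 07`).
B0 00 00 00

L2: hlt op=0x16:5|pad=0:27 ⇒ 0xb0000000 ⇒ big b0 00 00 00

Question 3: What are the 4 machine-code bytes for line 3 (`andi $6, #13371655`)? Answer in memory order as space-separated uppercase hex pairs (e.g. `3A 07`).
3E CC 09 07

3. andi fields op=0x7:5|rd=6:3|imm=13371655:24 → word 3ecc0907h → 3e cc 09 07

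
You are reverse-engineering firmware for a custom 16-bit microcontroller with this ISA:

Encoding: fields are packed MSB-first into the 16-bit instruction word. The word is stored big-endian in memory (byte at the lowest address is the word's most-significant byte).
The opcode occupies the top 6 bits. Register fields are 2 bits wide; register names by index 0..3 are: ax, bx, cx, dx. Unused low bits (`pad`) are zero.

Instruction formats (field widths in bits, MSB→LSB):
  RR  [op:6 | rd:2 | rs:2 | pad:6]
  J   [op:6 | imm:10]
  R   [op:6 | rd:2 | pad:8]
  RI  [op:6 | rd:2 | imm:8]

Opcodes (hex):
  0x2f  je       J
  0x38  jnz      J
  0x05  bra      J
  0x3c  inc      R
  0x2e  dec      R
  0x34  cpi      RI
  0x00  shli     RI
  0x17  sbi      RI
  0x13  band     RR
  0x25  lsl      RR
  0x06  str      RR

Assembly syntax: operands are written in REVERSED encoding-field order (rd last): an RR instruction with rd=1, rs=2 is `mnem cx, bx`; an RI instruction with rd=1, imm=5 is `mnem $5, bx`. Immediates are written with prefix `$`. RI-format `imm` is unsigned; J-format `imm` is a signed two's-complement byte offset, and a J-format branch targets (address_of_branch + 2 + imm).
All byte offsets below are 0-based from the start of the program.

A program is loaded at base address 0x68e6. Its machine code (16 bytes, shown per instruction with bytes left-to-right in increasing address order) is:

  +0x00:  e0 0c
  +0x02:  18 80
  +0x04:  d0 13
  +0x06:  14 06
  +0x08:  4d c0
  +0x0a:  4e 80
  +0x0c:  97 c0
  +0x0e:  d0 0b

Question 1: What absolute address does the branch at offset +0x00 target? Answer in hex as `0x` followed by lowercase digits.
0x68f4

@+00  big-endian(e0 0c) = 0xe00c
  op=0xe00c>>10=0x38 ⇒ jnz (J)
  imm@[9:0]=0xc ⇒ $12
  target = base 0x68e6 + off 0x00 + 2 + imm 12 = 0x68f4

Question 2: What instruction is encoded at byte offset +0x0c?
off 0x0c: read 97 c0 as big → 0x97c0
  top 6b → 0x25 → lsl [RR]
  rd@[9:8]=0x3 ⇒ dx
  rs@[7:6]=0x3 ⇒ dx

lsl dx, dx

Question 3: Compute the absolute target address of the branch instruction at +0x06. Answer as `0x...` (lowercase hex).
0x68f4

+0x06: 14 06 ⇒ word 0x1406 (big)
  opcode bits[15:10]=0x5: bra/J
  [9:0] imm=6 = $6
  target = base 0x68e6 + off 0x06 + 2 + imm 6 = 0x68f4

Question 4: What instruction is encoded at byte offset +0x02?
@+02  big-endian(18 80) = 0x1880
  top 6b → 0x6 → str [RR]
  rd@[9:8]=0x0 ⇒ ax
  rs@[7:6]=0x2 ⇒ cx

str cx, ax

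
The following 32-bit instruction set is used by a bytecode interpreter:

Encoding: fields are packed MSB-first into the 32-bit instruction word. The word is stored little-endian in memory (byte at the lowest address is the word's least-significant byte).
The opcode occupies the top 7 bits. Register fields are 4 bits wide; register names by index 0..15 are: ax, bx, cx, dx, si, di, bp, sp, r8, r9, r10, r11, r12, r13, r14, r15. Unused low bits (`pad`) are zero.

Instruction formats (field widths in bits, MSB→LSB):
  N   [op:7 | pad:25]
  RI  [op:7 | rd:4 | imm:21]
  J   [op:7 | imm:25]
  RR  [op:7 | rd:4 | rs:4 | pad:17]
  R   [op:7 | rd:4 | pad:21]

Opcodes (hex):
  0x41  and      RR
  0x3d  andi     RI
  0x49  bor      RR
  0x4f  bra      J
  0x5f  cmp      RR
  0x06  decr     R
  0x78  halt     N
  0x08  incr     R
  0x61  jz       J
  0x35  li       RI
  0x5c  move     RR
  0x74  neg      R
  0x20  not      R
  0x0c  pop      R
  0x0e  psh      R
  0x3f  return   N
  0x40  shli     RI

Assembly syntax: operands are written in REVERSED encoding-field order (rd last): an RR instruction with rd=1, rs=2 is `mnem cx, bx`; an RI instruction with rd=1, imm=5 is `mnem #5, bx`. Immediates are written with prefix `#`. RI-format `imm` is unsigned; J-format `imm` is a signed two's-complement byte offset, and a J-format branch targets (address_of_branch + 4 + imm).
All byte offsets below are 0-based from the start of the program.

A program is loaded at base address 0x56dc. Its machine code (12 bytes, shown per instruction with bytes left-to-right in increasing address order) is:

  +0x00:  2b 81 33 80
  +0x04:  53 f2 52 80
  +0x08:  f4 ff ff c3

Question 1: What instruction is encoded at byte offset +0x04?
shli #1241683, cx

[04] 53 f2 52 80 → 0x8052f253
  op=0x8052f253>>25=0x40 ⇒ shli (RI)
  [24:21] rd=2 = cx
  [20:0] imm=1241683 = #1241683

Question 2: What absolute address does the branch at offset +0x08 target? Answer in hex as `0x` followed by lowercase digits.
0x56dc

@+08  little-endian(f4 ff ff c3) = 0xc3fffff4
  top 7b → 0x61 → jz [J]
  imm@[24:0]=0x1fffff4 (s25→-12) ⇒ #-12
  target = base 0x56dc + off 0x08 + 4 + imm -12 = 0x56dc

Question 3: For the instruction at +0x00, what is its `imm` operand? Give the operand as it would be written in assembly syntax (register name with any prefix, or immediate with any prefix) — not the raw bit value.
#1278251

off 0x00: read 2b 81 33 80 as little → 0x8033812b
  top 7b → 0x40 → shli [RI]
  [24:21] rd=1 = bx
  [20:0] imm=1278251 = #1278251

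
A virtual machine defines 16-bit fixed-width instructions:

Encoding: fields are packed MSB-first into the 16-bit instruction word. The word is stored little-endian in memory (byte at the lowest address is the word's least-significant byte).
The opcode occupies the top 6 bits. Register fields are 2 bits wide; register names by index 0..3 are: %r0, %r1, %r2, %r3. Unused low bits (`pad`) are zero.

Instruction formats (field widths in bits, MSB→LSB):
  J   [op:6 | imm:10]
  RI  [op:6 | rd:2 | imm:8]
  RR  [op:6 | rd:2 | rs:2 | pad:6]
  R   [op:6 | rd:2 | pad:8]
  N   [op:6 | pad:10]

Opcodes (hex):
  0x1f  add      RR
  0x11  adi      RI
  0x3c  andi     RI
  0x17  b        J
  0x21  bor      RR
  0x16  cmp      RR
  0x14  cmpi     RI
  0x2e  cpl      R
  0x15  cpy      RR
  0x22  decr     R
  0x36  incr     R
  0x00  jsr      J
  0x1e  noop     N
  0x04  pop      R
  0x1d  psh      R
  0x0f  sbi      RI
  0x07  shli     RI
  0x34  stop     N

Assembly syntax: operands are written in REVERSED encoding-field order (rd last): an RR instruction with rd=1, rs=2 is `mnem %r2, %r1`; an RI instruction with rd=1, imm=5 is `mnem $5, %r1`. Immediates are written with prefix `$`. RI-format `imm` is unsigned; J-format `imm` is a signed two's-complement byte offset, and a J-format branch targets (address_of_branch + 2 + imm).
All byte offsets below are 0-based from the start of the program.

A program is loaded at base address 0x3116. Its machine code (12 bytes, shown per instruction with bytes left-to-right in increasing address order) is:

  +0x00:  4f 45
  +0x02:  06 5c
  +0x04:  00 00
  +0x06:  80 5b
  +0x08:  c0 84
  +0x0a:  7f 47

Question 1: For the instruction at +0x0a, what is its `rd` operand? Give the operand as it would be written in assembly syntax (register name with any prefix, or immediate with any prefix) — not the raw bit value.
%r3

+0x0a: 7f 47 ⇒ word 0x477f (little)
  opcode bits[15:10]=0x11: adi/RI
  rd@[9:8]=0x3 ⇒ %r3
  imm@[7:0]=0x7f ⇒ $127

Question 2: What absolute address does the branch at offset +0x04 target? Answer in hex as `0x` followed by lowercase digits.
+0x04: 00 00 ⇒ word 0x0000 (little)
  top 6b → 0x0 → jsr [J]
  imm: (w>>0)&0x3ff=0x0 → $0
  target = base 0x3116 + off 0x04 + 2 + imm 0 = 0x311c

0x311c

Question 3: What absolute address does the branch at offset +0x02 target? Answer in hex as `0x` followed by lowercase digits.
0x3120

[02] 06 5c → 0x5c06
  opcode bits[15:10]=0x17: b/J
  imm: (w>>0)&0x3ff=0x6 → $6
  target = base 0x3116 + off 0x02 + 2 + imm 6 = 0x3120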